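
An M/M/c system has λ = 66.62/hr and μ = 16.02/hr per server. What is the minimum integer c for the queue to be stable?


Stability requires cμ > λ ⇔ c > λ/μ.
λ/μ = 66.62/16.02 = 4.1586
Minimum integer c = ⌊4.1586⌋ + 1 = 5
Check: 5·16.02 = 80.10 > 66.62, while 4·16.02 = 64.08 ≤ 66.62

Final: 5 servers


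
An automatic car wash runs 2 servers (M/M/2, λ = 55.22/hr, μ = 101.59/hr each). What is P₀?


a = λ/μ = 55.22/101.59 = 0.5436; ρ = a/c = 0.2718
Σ_{k=0}^{1} a^k/k! (terms k=0..1) = 1.00000 + 0.54356 = 1.54356
Tail: a^2/(2!(1−ρ)) = 0.29545/(2·0.7282) = 0.20286
P₀ = 1/(1.54356 + 0.20286) = 1/1.74642 = 0.572601

Final: 0.572601


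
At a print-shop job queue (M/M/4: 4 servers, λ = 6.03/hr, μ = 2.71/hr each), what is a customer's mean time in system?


a = 2.2251; ρ = 0.5563; P₀ = 0.101642
Lq = P₀·a^c·ρ/(c!(1−ρ)²) = 0.29330
Wq = Lq/λ = 0.29330/6.03 = 0.04864 hr
W = Wq + 1/μ = 0.04864 + 0.36900 = 0.41764 hr

Final: 0.41764 hr


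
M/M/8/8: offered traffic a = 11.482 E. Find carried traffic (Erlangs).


B(8,11.482) = 0.402532 (Erlang-B)
Carried load = a(1 − B) = 11.482·(1 − 0.402532) = 11.482·0.597468 = 6.8601 E

Final: 6.8601 Erlangs


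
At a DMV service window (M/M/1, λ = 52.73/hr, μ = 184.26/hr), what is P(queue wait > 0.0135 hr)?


ρ = 52.73/184.26 = 0.2862
P(Wq > t) = ρ·e^{−(μ−λ)t} = 0.2862·e^{−1.7757}
= 0.2862·0.169372 = 0.048470

Final: 0.048470


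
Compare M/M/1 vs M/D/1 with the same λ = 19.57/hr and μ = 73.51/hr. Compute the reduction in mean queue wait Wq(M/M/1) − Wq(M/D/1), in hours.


ρ = 19.57/73.51 = 0.2662
Wq(M/M/1) = ρ/(μ−λ) = 0.2662/53.94 = 0.004936 hr
Wq(M/D/1) = ρ/(2(μ−λ)) = 0.002468 hr
Savings = 0.004936 − 0.002468 = 0.002468 hr

Final: 0.002468 hr


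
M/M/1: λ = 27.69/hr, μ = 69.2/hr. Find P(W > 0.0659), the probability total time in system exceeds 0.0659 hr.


W ~ Exponential(μ−λ) for M/M/1.
μ − λ = 69.2 − 27.69 = 41.5100
P(W > t) = e^{−(μ−λ)t} = e^{−2.7355} = 0.064861

Final: 0.064861


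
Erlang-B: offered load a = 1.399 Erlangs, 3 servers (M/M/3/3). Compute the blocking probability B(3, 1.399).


B(c,a) = (a^c/c!) / Σ_{k=0}^{c} a^k/k!
a^3/3! = 0.456354
Σ terms (k=0..3): 1.00000 + 1.39900 + 0.97860 + 0.45635 = 3.833955
B = 0.456354/3.833955 = 0.119030

Final: 0.119030


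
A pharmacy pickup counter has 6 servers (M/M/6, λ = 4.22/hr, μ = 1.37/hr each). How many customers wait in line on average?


a = λ/μ = 3.0803; ρ = a/6 = 0.5134
P₀ = 0.045054
Lq = P₀·a^c·ρ / (c!·(1−ρ)²) = 0.045054·854.18375·0.5134/(720·0.23680)
= 0.11588

Final: 0.11588


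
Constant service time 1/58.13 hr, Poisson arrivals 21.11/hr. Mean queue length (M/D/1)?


ρ = 21.11/58.13 = 0.3632
M/D/1: Lq = ρ²/(2(1−ρ)) = 0.1319/(2·0.6368) = 0.10354

Final: 0.10354


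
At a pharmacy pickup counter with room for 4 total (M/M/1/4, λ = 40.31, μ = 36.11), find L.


ρ = 40.31/36.11 = 1.1163
L = ρ[1 − (K+1)ρ^K + Kρ^(K+1)] / [(1−ρ)(1−ρ^(K+1))]
Numerator: 1.1163·(1 − 5·1.552892 + 4·1.733511) = 0.189308
Denominator: (-0.1163)·(-0.733511) = 0.085316
L = 0.189308/0.085316 = 2.2189

Final: 2.2189


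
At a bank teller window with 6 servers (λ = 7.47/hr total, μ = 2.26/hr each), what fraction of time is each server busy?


ρ = λ/(cμ) = 7.47/(6·2.26) = 7.47/13.56 = 0.5509

Final: 0.5509


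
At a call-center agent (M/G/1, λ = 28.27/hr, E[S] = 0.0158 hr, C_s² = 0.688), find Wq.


ρ = λ·E[S] = 28.27·0.0158 = 0.4467
E[S²] = E[S]²(1+C_s²) = 0.0158²·(1+0.688) = 0.0004214
Wq = λ·E[S²]/(2(1−ρ)) = 28.27·0.0004214/(2·0.5533) = 0.01076 hr

Final: 0.01076 hr


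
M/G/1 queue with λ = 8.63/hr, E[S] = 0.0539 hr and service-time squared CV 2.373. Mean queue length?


ρ = λ·E[S] = 8.63·0.0539 = 0.4652
Lq = ρ²(1+C_s²)/(2(1−ρ)) = 0.2164·(1+2.373)/(2·0.5348)
= 0.2164·3.3730/1.0697 = 0.68227

Final: 0.68227


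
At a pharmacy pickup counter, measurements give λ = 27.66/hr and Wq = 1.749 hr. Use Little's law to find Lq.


Lq = λWq = 27.66·1.749 = 48.3773

Final: 48.3773


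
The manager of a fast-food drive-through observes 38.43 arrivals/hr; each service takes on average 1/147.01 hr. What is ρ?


ρ = λ/μ = 38.43/147.01 = 0.2614

Final: 0.2614


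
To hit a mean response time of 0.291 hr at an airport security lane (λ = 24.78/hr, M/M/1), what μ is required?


W = 1/(μ−λ) ⇒ μ − λ = 1/W = 1/0.291 = 3.4364
μ = λ + 1/W = 24.78 + 3.4364 = 28.2164 per hr

Final: 28.2164 /hr


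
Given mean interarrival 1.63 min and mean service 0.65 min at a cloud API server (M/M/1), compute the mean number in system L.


λ = 60/1.63 = 36.8098 /hr
μ = 60/0.65 = 92.3077 /hr
ρ = λ/μ = 36.8098/92.3077 = 0.3988
L = ρ/(1−ρ) = 0.3988/0.6012 = 0.6633

Final: 0.6633


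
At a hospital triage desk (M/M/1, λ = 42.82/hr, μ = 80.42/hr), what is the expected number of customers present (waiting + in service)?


ρ = λ/μ = 42.82/80.42 = 0.5325
L = ρ/(1−ρ) = 0.5325/(1 − 0.5325) = 0.5325/0.4675 = 1.1388

Final: 1.1388


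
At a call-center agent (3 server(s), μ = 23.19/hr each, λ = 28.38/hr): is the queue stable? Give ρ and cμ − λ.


Total capacity cμ = 3·23.19 = 69.57/hr
ρ = λ/(cμ) = 28.38/69.57 = 0.4079
Stable ⇔ ρ < 1: YES
Spare capacity = cμ − λ = 69.57 − 28.38 = 41.19/hr

Final: ρ = 0.4079; stable; margin = 41.19/hr


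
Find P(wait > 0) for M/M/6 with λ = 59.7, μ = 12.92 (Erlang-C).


a = λ/μ = 4.6207; ρ = a/6 = 0.7701
P₀ = 0.007807 (from M/M/c formula)
C(c,a) = [a^c/(c!(1−ρ))]·P₀ = [9733.54195/(720·0.2299)]·0.007807
= 58.80909·0.007807 = 0.459096

Final: 0.459096


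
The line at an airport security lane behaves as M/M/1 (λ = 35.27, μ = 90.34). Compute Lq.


ρ = 35.27/90.34 = 0.3904
Lq = ρ²/(1−ρ) = 0.1524/0.6096 = 0.2500

Final: 0.2500


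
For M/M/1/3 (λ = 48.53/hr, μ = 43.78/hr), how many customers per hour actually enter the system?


ρ = 1.1085; P_K = (1−ρ)ρ^3/(1−ρ^4) = 0.289845
λ_eff = λ(1 − P_K) = 48.53·(1 − 0.289845) = 48.53·0.710155 = 34.4638 /hr

Final: 34.4638 /hr


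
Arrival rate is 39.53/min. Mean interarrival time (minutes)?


Mean interarrival time = 1/λ = 1/39.53 minute = 0.02530 minute
In minutes: 0.02530 × 1 = 0.02530 min

Final: 0.02530 min


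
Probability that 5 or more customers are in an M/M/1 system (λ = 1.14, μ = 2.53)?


ρ = 1.14/2.53 = 0.4506
P(N ≥ n) = ρ^n = 0.4506^5 = 0.018575

Final: 0.018575


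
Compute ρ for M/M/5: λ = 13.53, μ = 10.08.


ρ = λ/(cμ) = 13.53/(5·10.08) = 13.53/50.40 = 0.2685

Final: 0.2685


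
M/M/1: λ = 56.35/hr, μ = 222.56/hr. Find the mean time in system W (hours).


W = 1/(μ−λ) = 1/(222.56 − 56.35) = 1/166.21 = 0.006016 hr

Final: 0.006016 hr


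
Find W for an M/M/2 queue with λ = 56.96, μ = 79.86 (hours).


a = 0.7132; ρ = 0.3566; P₀ = 0.474248
Lq = P₀·a^c·ρ/(c!(1−ρ)²) = 0.10393
Wq = Lq/λ = 0.10393/56.96 = 0.001825 hr
W = Wq + 1/μ = 0.001825 + 0.01252 = 0.01435 hr

Final: 0.01435 hr


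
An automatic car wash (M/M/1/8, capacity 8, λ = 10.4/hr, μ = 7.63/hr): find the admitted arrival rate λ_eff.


ρ = 1.3630; P_K = (1−ρ)ρ^8/(1−ρ^9) = 0.283823
λ_eff = λ(1 − P_K) = 10.4·(1 − 0.283823) = 10.4·0.716177 = 7.4482 /hr

Final: 7.4482 /hr


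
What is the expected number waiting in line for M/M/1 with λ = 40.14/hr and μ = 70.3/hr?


ρ = 40.14/70.3 = 0.5710
Lq = ρ²/(1−ρ) = 0.3260/0.4290 = 0.7599

Final: 0.7599


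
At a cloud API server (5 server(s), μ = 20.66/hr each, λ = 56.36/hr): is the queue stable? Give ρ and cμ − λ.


Total capacity cμ = 5·20.66 = 103.30/hr
ρ = λ/(cμ) = 56.36/103.30 = 0.5456
Stable ⇔ ρ < 1: YES
Spare capacity = cμ − λ = 103.30 − 56.36 = 46.94/hr

Final: ρ = 0.5456; stable; margin = 46.94/hr


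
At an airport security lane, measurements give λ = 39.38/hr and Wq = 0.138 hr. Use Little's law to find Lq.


Lq = λWq = 39.38·0.138 = 5.4344

Final: 5.4344


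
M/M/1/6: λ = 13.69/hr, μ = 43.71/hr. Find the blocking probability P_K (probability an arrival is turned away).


ρ = λ/μ = 13.69/43.71 = 0.3132
P_K = (1−ρ)ρ^K/(1−ρ^(K+1)) = (0.6868·0.0009439)/(1 − 0.0002956)
= 0.0006483/0.999704 = 0.0006485

Final: 0.0006485


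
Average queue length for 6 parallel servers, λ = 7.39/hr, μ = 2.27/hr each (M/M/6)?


a = λ/μ = 3.2555; ρ = a/6 = 0.5426
P₀ = 0.037527
Lq = P₀·a^c·ρ / (c!·(1−ρ)²) = 0.037527·1190.45090·0.5426/(720·0.20923)
= 0.16091

Final: 0.16091


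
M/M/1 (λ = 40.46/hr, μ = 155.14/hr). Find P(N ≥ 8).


ρ = 40.46/155.14 = 0.2608
P(N ≥ n) = ρ^n = 0.2608^8 = 0.00002140

Final: 0.00002140


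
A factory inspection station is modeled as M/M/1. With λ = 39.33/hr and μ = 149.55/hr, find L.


ρ = λ/μ = 39.33/149.55 = 0.2630
L = ρ/(1−ρ) = 0.2630/(1 − 0.2630) = 0.2630/0.7370 = 0.3568

Final: 0.3568


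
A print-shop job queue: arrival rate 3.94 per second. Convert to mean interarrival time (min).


Mean interarrival time = 1/λ = 1/3.94 second = 0.25381 second
In minutes: 0.25381 × 0.0166667 = 0.004230 min

Final: 0.004230 min


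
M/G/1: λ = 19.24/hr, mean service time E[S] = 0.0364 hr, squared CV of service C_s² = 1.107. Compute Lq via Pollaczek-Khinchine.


ρ = λ·E[S] = 19.24·0.0364 = 0.7003
Lq = ρ²(1+C_s²)/(2(1−ρ)) = 0.4905·(1+1.107)/(2·0.2997)
= 0.4905·2.1070/0.5993 = 1.72430

Final: 1.72430


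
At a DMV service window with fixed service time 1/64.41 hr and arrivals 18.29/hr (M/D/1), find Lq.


ρ = 18.29/64.41 = 0.2840
M/D/1: Lq = ρ²/(2(1−ρ)) = 0.08063/(2·0.7160) = 0.05631

Final: 0.05631


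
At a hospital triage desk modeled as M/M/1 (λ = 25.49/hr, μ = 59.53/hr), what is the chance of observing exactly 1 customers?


ρ = 25.49/59.53 = 0.4282
P_n = (1−ρ)·ρ^n = (1 − 0.4282)·0.4282^1 = 0.5718·0.428187 = 0.244843

Final: 0.244843


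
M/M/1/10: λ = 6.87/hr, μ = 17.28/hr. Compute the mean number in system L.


ρ = 6.87/17.28 = 0.3976
L = ρ[1 − (K+1)ρ^K + Kρ^(K+1)] / [(1−ρ)(1−ρ^(K+1))]
Numerator: 0.3976·(1 − 11·0.00009866 + 10·0.00003922) = 0.397294
Denominator: (0.6024)·(0.999961) = 0.602407
L = 0.397294/0.602407 = 0.6595

Final: 0.6595


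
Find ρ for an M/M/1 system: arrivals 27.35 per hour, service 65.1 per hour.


ρ = λ/μ = 27.35/65.1 = 0.4201

Final: 0.4201


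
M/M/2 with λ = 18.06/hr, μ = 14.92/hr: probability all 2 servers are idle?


a = λ/μ = 18.06/14.92 = 1.2105; ρ = a/c = 0.6052
Σ_{k=0}^{1} a^k/k! (terms k=0..1) = 1.00000 + 1.21046 = 2.21046
Tail: a^2/(2!(1−ρ)) = 1.46520/(2·0.3948) = 1.85576
P₀ = 1/(2.21046 + 1.85576) = 1/4.06621 = 0.245929

Final: 0.245929


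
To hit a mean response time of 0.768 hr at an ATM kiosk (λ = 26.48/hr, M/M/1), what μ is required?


W = 1/(μ−λ) ⇒ μ − λ = 1/W = 1/0.768 = 1.3021
μ = λ + 1/W = 26.48 + 1.3021 = 27.7821 per hr

Final: 27.7821 /hr


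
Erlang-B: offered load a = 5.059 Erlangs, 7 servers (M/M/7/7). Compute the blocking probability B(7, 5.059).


B(c,a) = (a^c/c!) / Σ_{k=0}^{c} a^k/k!
a^7/7! = 16.827602
Σ terms (k=0..7): 1.00000 + 5.05900 + 12.79674 + 21.57957 + 27.29276 + 27.61482 + 23.28389 + 16.82760 = 135.454381
B = 16.827602/135.454381 = 0.124231

Final: 0.124231


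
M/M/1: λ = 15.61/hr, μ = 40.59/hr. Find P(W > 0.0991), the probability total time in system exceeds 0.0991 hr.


W ~ Exponential(μ−λ) for M/M/1.
μ − λ = 40.59 − 15.61 = 24.9800
P(W > t) = e^{−(μ−λ)t} = e^{−2.4755} = 0.084119

Final: 0.084119


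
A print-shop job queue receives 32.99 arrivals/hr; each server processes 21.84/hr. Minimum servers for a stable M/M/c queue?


Stability requires cμ > λ ⇔ c > λ/μ.
λ/μ = 32.99/21.84 = 1.5105
Minimum integer c = ⌊1.5105⌋ + 1 = 2
Check: 2·21.84 = 43.68 > 32.99, while 1·21.84 = 21.84 ≤ 32.99

Final: 2 servers


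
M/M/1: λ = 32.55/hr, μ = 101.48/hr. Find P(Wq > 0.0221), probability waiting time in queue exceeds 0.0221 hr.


ρ = 32.55/101.48 = 0.3208
P(Wq > t) = ρ·e^{−(μ−λ)t} = 0.3208·e^{−1.5234}
= 0.3208·0.217980 = 0.069918

Final: 0.069918


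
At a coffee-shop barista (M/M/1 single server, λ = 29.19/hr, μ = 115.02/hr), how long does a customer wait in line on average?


ρ = 29.19/115.02 = 0.2538
Wq = ρ/(μ−λ) = 0.2538/(115.02 − 29.19) = 0.2538/85.83 = 0.002957 hr

Final: 0.002957 hr


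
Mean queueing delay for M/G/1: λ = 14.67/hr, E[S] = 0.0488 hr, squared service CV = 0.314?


ρ = λ·E[S] = 14.67·0.0488 = 0.7159
E[S²] = E[S]²(1+C_s²) = 0.0488²·(1+0.314) = 0.003129
Wq = λ·E[S²]/(2(1−ρ)) = 14.67·0.003129/(2·0.2841) = 0.08079 hr

Final: 0.08079 hr


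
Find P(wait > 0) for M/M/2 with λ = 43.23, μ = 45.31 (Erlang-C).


a = λ/μ = 0.9541; ρ = a/2 = 0.4770
P₀ = 0.354053 (from M/M/c formula)
C(c,a) = [a^c/(c!(1−ρ))]·P₀ = [0.91030/(2·0.5230)]·0.354053
= 0.87034·0.354053 = 0.308147

Final: 0.308147


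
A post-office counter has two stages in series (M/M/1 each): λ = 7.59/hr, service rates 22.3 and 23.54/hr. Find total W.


Each node sees arrival rate λ = 7.59/hr (tandem ⇒ throughput preserved).
W₁ = 1/(μ₁−λ) = 1/(22.3−7.59) = 0.06798 hr
W₂ = 1/(μ₂−λ) = 1/(23.54−7.59) = 0.06270 hr
W_total = W₁ + W₂ = 0.06798 + 0.06270 = 0.13068 hr

Final: 0.13068 hr


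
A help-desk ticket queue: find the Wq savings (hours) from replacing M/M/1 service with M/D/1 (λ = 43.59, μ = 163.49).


ρ = 43.59/163.49 = 0.2666
Wq(M/M/1) = ρ/(μ−λ) = 0.2666/119.90 = 0.002224 hr
Wq(M/D/1) = ρ/(2(μ−λ)) = 0.001112 hr
Savings = 0.002224 − 0.001112 = 0.001112 hr

Final: 0.001112 hr


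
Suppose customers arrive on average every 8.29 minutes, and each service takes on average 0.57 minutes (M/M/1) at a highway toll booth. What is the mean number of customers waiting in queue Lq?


λ = 60/8.29 = 7.2376 /hr
μ = 60/0.57 = 105.2632 /hr
ρ = λ/μ = 7.2376/105.2632 = 0.06876
Lq = ρ²/(1−ρ) = 0.004728/0.9312 = 0.005077

Final: 0.005077


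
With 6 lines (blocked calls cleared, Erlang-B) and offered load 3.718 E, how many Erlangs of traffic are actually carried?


B(6,3.718) = 0.097194 (Erlang-B)
Carried load = a(1 − B) = 3.718·(1 − 0.097194) = 3.718·0.902806 = 3.3566 E

Final: 3.3566 Erlangs


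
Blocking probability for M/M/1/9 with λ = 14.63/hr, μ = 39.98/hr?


ρ = λ/μ = 14.63/39.98 = 0.3659
P_K = (1−ρ)ρ^K/(1−ρ^(K+1)) = (0.6341·0.0001177)/(1 − 0.00004305)
= 0.00007460/0.999957 = 0.00007460

Final: 0.00007460


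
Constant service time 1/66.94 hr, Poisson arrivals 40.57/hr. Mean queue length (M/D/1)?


ρ = 40.57/66.94 = 0.6061
M/D/1: Lq = ρ²/(2(1−ρ)) = 0.3673/(2·0.3939) = 0.46621

Final: 0.46621


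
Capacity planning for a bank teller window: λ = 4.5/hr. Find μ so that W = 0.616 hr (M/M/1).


W = 1/(μ−λ) ⇒ μ − λ = 1/W = 1/0.616 = 1.6234
μ = λ + 1/W = 4.5 + 1.6234 = 6.1234 per hr

Final: 6.1234 /hr


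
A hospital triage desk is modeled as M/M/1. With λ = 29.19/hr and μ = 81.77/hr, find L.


ρ = λ/μ = 29.19/81.77 = 0.3570
L = ρ/(1−ρ) = 0.3570/(1 − 0.3570) = 0.3570/0.6430 = 0.5552

Final: 0.5552


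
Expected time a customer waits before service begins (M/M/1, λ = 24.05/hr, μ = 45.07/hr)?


ρ = 24.05/45.07 = 0.5336
Wq = ρ/(μ−λ) = 0.5336/(45.07 − 24.05) = 0.5336/21.02 = 0.02539 hr

Final: 0.02539 hr


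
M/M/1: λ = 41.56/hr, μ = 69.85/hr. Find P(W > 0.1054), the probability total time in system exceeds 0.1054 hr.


W ~ Exponential(μ−λ) for M/M/1.
μ − λ = 69.85 − 41.56 = 28.2900
P(W > t) = e^{−(μ−λ)t} = e^{−2.9818} = 0.050703

Final: 0.050703


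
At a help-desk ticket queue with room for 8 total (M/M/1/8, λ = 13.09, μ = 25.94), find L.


ρ = 13.09/25.94 = 0.5046
L = ρ[1 − (K+1)ρ^K + Kρ^(K+1)] / [(1−ρ)(1−ρ^(K+1))]
Numerator: 0.5046·(1 − 9·0.004205 + 8·0.002122) = 0.494095
Denominator: (0.4954)·(0.997878) = 0.494323
L = 0.494095/0.494323 = 0.9995

Final: 0.9995


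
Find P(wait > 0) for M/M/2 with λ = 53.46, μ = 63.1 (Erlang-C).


a = λ/μ = 0.8472; ρ = a/2 = 0.4236
P₀ = 0.404876 (from M/M/c formula)
C(c,a) = [a^c/(c!(1−ρ))]·P₀ = [0.71779/(2·0.5764)]·0.404876
= 0.62267·0.404876 = 0.252103

Final: 0.252103


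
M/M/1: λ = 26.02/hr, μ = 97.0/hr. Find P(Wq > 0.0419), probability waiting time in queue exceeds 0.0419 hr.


ρ = 26.02/97.0 = 0.2682
P(Wq > t) = ρ·e^{−(μ−λ)t} = 0.2682·e^{−2.9741}
= 0.2682·0.051095 = 0.013706

Final: 0.013706


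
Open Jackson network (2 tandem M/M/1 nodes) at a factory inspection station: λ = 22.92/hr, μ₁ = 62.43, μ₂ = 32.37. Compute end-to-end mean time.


Each node sees arrival rate λ = 22.92/hr (tandem ⇒ throughput preserved).
W₁ = 1/(μ₁−λ) = 1/(62.43−22.92) = 0.02531 hr
W₂ = 1/(μ₂−λ) = 1/(32.37−22.92) = 0.10582 hr
W_total = W₁ + W₂ = 0.02531 + 0.10582 = 0.13113 hr

Final: 0.13113 hr


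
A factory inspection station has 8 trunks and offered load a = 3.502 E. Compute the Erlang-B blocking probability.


B(c,a) = (a^c/c!) / Σ_{k=0}^{c} a^k/k!
a^8/8! = 0.561059
Σ terms (k=0..8): 1.00000 + 3.50200 + 6.13200 + 7.15809 + 6.26691 + 4.38934 + 2.56191 + 1.28169 + 0.56106 = 32.853003
B = 0.561059/32.853003 = 0.017078

Final: 0.017078


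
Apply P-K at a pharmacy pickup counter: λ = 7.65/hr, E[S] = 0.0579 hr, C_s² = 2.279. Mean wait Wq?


ρ = λ·E[S] = 7.65·0.0579 = 0.4429
E[S²] = E[S]²(1+C_s²) = 0.0579²·(1+2.279) = 0.010993
Wq = λ·E[S²]/(2(1−ρ)) = 7.65·0.010993/(2·0.5571) = 0.07548 hr

Final: 0.07548 hr


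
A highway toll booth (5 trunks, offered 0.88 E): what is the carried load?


B(5,0.88) = 0.001825 (Erlang-B)
Carried load = a(1 − B) = 0.88·(1 − 0.001825) = 0.88·0.998175 = 0.8784 E

Final: 0.8784 Erlangs


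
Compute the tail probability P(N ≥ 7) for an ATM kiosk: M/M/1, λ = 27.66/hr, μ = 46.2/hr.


ρ = 27.66/46.2 = 0.5987
P(N ≥ n) = ρ^n = 0.5987^7 = 0.027572

Final: 0.027572


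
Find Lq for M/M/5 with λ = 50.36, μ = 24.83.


a = λ/μ = 2.0282; ρ = a/5 = 0.4056
P₀ = 0.130519
Lq = P₀·a^c·ρ / (c!·(1−ρ)²) = 0.130519·34.31982·0.4056/(120·0.35327)
= 0.04286

Final: 0.04286


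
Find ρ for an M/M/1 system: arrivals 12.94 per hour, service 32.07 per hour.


ρ = λ/μ = 12.94/32.07 = 0.4035

Final: 0.4035


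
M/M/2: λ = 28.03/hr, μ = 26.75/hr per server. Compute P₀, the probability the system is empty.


a = λ/μ = 28.03/26.75 = 1.0479; ρ = a/c = 0.5239
Σ_{k=0}^{1} a^k/k! (terms k=0..1) = 1.00000 + 1.04785 = 2.04785
Tail: a^2/(2!(1−ρ)) = 1.09799/(2·0.4761) = 1.15317
P₀ = 1/(2.04785 + 1.15317) = 1/3.20102 = 0.312400

Final: 0.312400


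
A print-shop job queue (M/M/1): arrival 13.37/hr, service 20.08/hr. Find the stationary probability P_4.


ρ = 13.37/20.08 = 0.6658
P_n = (1−ρ)·ρ^n = (1 − 0.6658)·0.6658^4 = 0.3342·0.196549 = 0.065679

Final: 0.065679


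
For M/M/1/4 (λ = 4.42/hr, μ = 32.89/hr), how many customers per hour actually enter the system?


ρ = 0.1344; P_K = (1−ρ)ρ^4/(1−ρ^5) = 0.0002823
λ_eff = λ(1 − P_K) = 4.42·(1 − 0.0002823) = 4.42·0.999718 = 4.4188 /hr

Final: 4.4188 /hr


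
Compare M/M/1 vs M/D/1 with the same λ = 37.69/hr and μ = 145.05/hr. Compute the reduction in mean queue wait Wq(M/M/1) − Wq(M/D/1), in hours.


ρ = 37.69/145.05 = 0.2598
Wq(M/M/1) = ρ/(μ−λ) = 0.2598/107.36 = 0.002420 hr
Wq(M/D/1) = ρ/(2(μ−λ)) = 0.001210 hr
Savings = 0.002420 − 0.001210 = 0.001210 hr

Final: 0.001210 hr


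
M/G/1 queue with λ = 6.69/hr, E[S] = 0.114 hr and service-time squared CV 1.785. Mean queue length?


ρ = λ·E[S] = 6.69·0.114 = 0.7627
Lq = ρ²(1+C_s²)/(2(1−ρ)) = 0.5817·(1+1.785)/(2·0.2373)
= 0.5817·2.7850/0.4747 = 3.41261

Final: 3.41261


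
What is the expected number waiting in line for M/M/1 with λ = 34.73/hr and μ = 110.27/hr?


ρ = 34.73/110.27 = 0.3150
Lq = ρ²/(1−ρ) = 0.09920/0.6850 = 0.1448

Final: 0.1448


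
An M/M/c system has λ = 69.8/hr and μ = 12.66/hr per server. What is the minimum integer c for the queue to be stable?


Stability requires cμ > λ ⇔ c > λ/μ.
λ/μ = 69.8/12.66 = 5.5134
Minimum integer c = ⌊5.5134⌋ + 1 = 6
Check: 6·12.66 = 75.96 > 69.8, while 5·12.66 = 63.30 ≤ 69.8

Final: 6 servers


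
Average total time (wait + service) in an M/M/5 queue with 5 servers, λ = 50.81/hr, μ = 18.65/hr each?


a = 2.7244; ρ = 0.5449; P₀ = 0.063094
Lq = P₀·a^c·ρ/(c!(1−ρ)²) = 0.20759
Wq = Lq/λ = 0.20759/50.81 = 0.004086 hr
W = Wq + 1/μ = 0.004086 + 0.05362 = 0.05770 hr

Final: 0.05770 hr


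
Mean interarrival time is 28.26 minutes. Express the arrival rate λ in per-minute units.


λ = 1/(interarrival time) in consistent units.
1 minute = 1 min, so λ = 1/28.26 = 0.03539 per minute

Final: 0.03539 /min


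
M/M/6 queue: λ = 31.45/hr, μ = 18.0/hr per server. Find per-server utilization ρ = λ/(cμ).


ρ = λ/(cμ) = 31.45/(6·18.0) = 31.45/108.00 = 0.2912

Final: 0.2912


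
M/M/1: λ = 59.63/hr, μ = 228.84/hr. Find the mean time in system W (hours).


W = 1/(μ−λ) = 1/(228.84 − 59.63) = 1/169.21 = 0.005910 hr

Final: 0.005910 hr


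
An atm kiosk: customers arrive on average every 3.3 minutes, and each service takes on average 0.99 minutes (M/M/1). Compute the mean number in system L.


λ = 60/3.3 = 18.1818 /hr
μ = 60/0.99 = 60.6061 /hr
ρ = λ/μ = 18.1818/60.6061 = 0.3000
L = ρ/(1−ρ) = 0.3000/0.7000 = 0.4286

Final: 0.4286


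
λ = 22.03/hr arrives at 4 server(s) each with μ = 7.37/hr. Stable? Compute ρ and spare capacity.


Total capacity cμ = 4·7.37 = 29.48/hr
ρ = λ/(cμ) = 22.03/29.48 = 0.7473
Stable ⇔ ρ < 1: YES
Spare capacity = cμ − λ = 29.48 − 22.03 = 7.45/hr

Final: ρ = 0.7473; stable; margin = 7.45/hr


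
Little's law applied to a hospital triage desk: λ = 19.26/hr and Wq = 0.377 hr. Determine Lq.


Lq = λWq = 19.26·0.377 = 7.2610

Final: 7.2610


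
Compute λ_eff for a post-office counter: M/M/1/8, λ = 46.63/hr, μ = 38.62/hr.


ρ = 1.2074; P_K = (1−ρ)ρ^8/(1−ρ^9) = 0.210349
λ_eff = λ(1 − P_K) = 46.63·(1 − 0.210349) = 46.63·0.789651 = 36.8214 /hr

Final: 36.8214 /hr


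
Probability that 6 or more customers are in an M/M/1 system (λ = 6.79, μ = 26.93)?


ρ = 6.79/26.93 = 0.2521
P(N ≥ n) = ρ^n = 0.2521^6 = 0.0002569

Final: 0.0002569


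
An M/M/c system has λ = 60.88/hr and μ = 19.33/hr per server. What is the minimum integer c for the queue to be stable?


Stability requires cμ > λ ⇔ c > λ/μ.
λ/μ = 60.88/19.33 = 3.1495
Minimum integer c = ⌊3.1495⌋ + 1 = 4
Check: 4·19.33 = 77.32 > 60.88, while 3·19.33 = 57.99 ≤ 60.88

Final: 4 servers


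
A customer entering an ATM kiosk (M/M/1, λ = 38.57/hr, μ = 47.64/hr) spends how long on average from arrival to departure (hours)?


W = 1/(μ−λ) = 1/(47.64 − 38.57) = 1/9.07 = 0.1103 hr

Final: 0.1103 hr


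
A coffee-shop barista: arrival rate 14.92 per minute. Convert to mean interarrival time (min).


Mean interarrival time = 1/λ = 1/14.92 minute = 0.06702 minute
In minutes: 0.06702 × 1 = 0.06702 min

Final: 0.06702 min


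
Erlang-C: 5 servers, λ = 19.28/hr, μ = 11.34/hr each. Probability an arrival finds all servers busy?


a = λ/μ = 1.7002; ρ = a/5 = 0.3400
P₀ = 0.182080 (from M/M/c formula)
C(c,a) = [a^c/(c!(1−ρ))]·P₀ = [14.20594/(120·0.6600)]·0.182080
= 0.17938·0.182080 = 0.032661

Final: 0.032661


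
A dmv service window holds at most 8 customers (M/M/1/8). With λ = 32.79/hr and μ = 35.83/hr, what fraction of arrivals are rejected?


ρ = λ/μ = 32.79/35.83 = 0.9152
P_K = (1−ρ)ρ^K/(1−ρ^(K+1)) = (0.08485·0.491991)/(1 − 0.450248)
= 0.041743/0.549752 = 0.075931

Final: 0.075931


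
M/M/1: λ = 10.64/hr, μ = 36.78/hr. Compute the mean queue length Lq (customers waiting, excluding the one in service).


ρ = 10.64/36.78 = 0.2893
Lq = ρ²/(1−ρ) = 0.08369/0.7107 = 0.1178

Final: 0.1178


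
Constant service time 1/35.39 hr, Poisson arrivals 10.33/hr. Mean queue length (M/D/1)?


ρ = 10.33/35.39 = 0.2919
M/D/1: Lq = ρ²/(2(1−ρ)) = 0.08520/(2·0.7081) = 0.06016

Final: 0.06016


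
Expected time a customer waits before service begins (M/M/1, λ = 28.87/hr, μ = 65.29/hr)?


ρ = 28.87/65.29 = 0.4422
Wq = ρ/(μ−λ) = 0.4422/(65.29 − 28.87) = 0.4422/36.42 = 0.01214 hr

Final: 0.01214 hr


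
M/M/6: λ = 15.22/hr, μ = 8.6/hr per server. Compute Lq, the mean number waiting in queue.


a = λ/μ = 1.7698; ρ = a/6 = 0.2950
P₀ = 0.170253
Lq = P₀·a^c·ρ / (c!·(1−ρ)²) = 0.170253·30.72538·0.2950/(720·0.49708)
= 0.004311

Final: 0.004311


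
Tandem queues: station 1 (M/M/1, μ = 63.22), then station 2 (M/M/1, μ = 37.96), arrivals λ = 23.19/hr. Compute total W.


Each node sees arrival rate λ = 23.19/hr (tandem ⇒ throughput preserved).
W₁ = 1/(μ₁−λ) = 1/(63.22−23.19) = 0.02498 hr
W₂ = 1/(μ₂−λ) = 1/(37.96−23.19) = 0.06770 hr
W_total = W₁ + W₂ = 0.02498 + 0.06770 = 0.09269 hr

Final: 0.09269 hr


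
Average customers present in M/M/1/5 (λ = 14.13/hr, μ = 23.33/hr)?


ρ = 14.13/23.33 = 0.6057
L = ρ[1 − (K+1)ρ^K + Kρ^(K+1)] / [(1−ρ)(1−ρ^(K+1))]
Numerator: 0.6057·(1 − 6·0.081496 + 5·0.049359) = 0.458978
Denominator: (0.3943)·(0.950641) = 0.374878
L = 0.458978/0.374878 = 1.2243

Final: 1.2243


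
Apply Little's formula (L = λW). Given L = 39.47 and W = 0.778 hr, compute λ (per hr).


λ = L/W = 39.47/0.778 = 50.7326 /hr

Final: 50.7326 /hr


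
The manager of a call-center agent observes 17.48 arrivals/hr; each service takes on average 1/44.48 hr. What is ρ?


ρ = λ/μ = 17.48/44.48 = 0.3930

Final: 0.3930


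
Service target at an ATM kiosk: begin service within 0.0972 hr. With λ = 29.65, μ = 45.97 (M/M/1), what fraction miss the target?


ρ = 29.65/45.97 = 0.6450
P(Wq > t) = ρ·e^{−(μ−λ)t} = 0.6450·e^{−1.5863}
= 0.6450·0.204681 = 0.132016

Final: 0.132016


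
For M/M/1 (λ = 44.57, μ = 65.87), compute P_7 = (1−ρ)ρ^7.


ρ = 44.57/65.87 = 0.6766
P_n = (1−ρ)·ρ^n = (1 − 0.6766)·0.6766^7 = 0.3234·0.064936 = 0.020998

Final: 0.020998


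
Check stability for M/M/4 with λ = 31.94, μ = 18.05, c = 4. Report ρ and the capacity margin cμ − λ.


Total capacity cμ = 4·18.05 = 72.20/hr
ρ = λ/(cμ) = 31.94/72.20 = 0.4424
Stable ⇔ ρ < 1: YES
Spare capacity = cμ − λ = 72.20 − 31.94 = 40.26/hr

Final: ρ = 0.4424; stable; margin = 40.26/hr


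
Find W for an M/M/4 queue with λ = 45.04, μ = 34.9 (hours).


a = 1.2905; ρ = 0.3226; P₀ = 0.273810
Lq = P₀·a^c·ρ/(c!(1−ρ)²) = 0.02225
Wq = Lq/λ = 0.02225/45.04 = 0.0004941 hr
W = Wq + 1/μ = 0.0004941 + 0.02865 = 0.02915 hr

Final: 0.02915 hr


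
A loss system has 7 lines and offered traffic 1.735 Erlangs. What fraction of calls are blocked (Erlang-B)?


B(c,a) = (a^c/c!) / Σ_{k=0}^{c} a^k/k!
a^7/7! = 0.009390
Σ terms (k=0..7): 1.00000 + 1.73500 + 1.50511 + 0.87046 + 0.37756 + 0.13101 + 0.03788 + 0.009390 = 5.666418
B = 0.009390/5.666418 = 0.001657

Final: 0.001657


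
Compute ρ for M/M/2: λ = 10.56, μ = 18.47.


ρ = λ/(cμ) = 10.56/(2·18.47) = 10.56/36.94 = 0.2859

Final: 0.2859


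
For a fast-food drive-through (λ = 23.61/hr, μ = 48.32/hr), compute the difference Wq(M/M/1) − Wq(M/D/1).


ρ = 23.61/48.32 = 0.4886
Wq(M/M/1) = ρ/(μ−λ) = 0.4886/24.71 = 0.01977 hr
Wq(M/D/1) = ρ/(2(μ−λ)) = 0.009887 hr
Savings = 0.01977 − 0.009887 = 0.009887 hr

Final: 0.009887 hr


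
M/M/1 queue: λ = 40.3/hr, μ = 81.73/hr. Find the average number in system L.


ρ = λ/μ = 40.3/81.73 = 0.4931
L = ρ/(1−ρ) = 0.4931/(1 − 0.4931) = 0.4931/0.5069 = 0.9727

Final: 0.9727


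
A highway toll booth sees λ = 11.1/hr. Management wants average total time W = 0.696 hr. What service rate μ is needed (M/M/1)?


W = 1/(μ−λ) ⇒ μ − λ = 1/W = 1/0.696 = 1.4368
μ = λ + 1/W = 11.1 + 1.4368 = 12.5368 per hr

Final: 12.5368 /hr


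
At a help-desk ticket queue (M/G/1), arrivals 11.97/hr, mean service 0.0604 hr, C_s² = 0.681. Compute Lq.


ρ = λ·E[S] = 11.97·0.0604 = 0.7230
Lq = ρ²(1+C_s²)/(2(1−ρ)) = 0.5227·(1+0.681)/(2·0.2770)
= 0.5227·1.6810/0.5540 = 1.58599

Final: 1.58599


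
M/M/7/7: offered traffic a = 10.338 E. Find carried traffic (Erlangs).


B(7,10.338) = 0.423805 (Erlang-B)
Carried load = a(1 − B) = 10.338·(1 − 0.423805) = 10.338·0.576195 = 5.9567 E

Final: 5.9567 Erlangs


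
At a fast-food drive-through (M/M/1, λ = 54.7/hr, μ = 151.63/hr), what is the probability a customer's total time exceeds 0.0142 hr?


W ~ Exponential(μ−λ) for M/M/1.
μ − λ = 151.63 − 54.7 = 96.9300
P(W > t) = e^{−(μ−λ)t} = e^{−1.3764} = 0.252484

Final: 0.252484


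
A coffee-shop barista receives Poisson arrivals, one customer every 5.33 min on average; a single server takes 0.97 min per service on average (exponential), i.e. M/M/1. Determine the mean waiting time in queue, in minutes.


λ = 60/5.33 = 11.2570 /hr
μ = 60/0.97 = 61.8557 /hr
ρ = λ/μ = 11.2570/61.8557 = 0.1820
Wq = ρ/(μ−λ) = 0.1820/(61.8557−11.2570) = 0.003597 hr
In minutes: 0.003597·60 = 0.2158 min

Final: 0.2158 min


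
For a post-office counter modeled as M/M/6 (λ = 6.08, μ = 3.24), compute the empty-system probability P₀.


a = λ/μ = 6.08/3.24 = 1.8765; ρ = a/c = 0.3128
Σ_{k=0}^{5} a^k/k! (terms k=0..5) = 1.00000 + 1.87654 + 1.76071 + 1.10135 + 0.51668 + 0.19392 = 6.44919
Tail: a^6/(6!(1−ρ)) = 43.66680/(720·0.6872) = 0.08825
P₀ = 1/(6.44919 + 0.08825) = 1/6.53744 = 0.152965

Final: 0.152965


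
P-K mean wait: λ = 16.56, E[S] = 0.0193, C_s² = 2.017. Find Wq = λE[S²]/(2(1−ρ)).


ρ = λ·E[S] = 16.56·0.0193 = 0.3196
E[S²] = E[S]²(1+C_s²) = 0.0193²·(1+2.017) = 0.001124
Wq = λ·E[S²]/(2(1−ρ)) = 16.56·0.001124/(2·0.6804) = 0.01368 hr

Final: 0.01368 hr


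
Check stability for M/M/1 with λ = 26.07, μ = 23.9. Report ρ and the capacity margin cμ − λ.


Total capacity cμ = 1·23.9 = 23.90/hr
ρ = λ/(cμ) = 26.07/23.90 = 1.0908
Stable ⇔ ρ < 1: NO
Spare capacity = cμ − λ = 23.90 − 26.07 = -2.17/hr

Final: ρ = 1.0908; unstable; margin = -2.17/hr


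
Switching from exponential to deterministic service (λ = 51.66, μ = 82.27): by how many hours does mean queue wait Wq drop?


ρ = 51.66/82.27 = 0.6279
Wq(M/M/1) = ρ/(μ−λ) = 0.6279/30.61 = 0.02051 hr
Wq(M/D/1) = ρ/(2(μ−λ)) = 0.01026 hr
Savings = 0.02051 − 0.01026 = 0.01026 hr

Final: 0.01026 hr


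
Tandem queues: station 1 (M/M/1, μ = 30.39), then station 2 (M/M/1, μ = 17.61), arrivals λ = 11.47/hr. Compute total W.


Each node sees arrival rate λ = 11.47/hr (tandem ⇒ throughput preserved).
W₁ = 1/(μ₁−λ) = 1/(30.39−11.47) = 0.05285 hr
W₂ = 1/(μ₂−λ) = 1/(17.61−11.47) = 0.16287 hr
W_total = W₁ + W₂ = 0.05285 + 0.16287 = 0.21572 hr

Final: 0.21572 hr


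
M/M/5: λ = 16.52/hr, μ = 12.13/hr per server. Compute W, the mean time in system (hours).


a = 1.3619; ρ = 0.2724; P₀ = 0.255929
Lq = P₀·a^c·ρ/(c!(1−ρ)²) = 0.005141
Wq = Lq/λ = 0.005141/16.52 = 0.0003112 hr
W = Wq + 1/μ = 0.0003112 + 0.08244 = 0.08275 hr

Final: 0.08275 hr


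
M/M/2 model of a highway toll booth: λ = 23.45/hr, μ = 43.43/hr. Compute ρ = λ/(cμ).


ρ = λ/(cμ) = 23.45/(2·43.43) = 23.45/86.86 = 0.2700

Final: 0.2700


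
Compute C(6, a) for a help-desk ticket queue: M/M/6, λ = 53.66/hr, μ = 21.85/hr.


a = λ/μ = 2.4558; ρ = a/6 = 0.4093
P₀ = 0.085355 (from M/M/c formula)
C(c,a) = [a^c/(c!(1−ρ))]·P₀ = [219.37916/(720·0.5907)]·0.085355
= 0.51582·0.085355 = 0.044028

Final: 0.044028


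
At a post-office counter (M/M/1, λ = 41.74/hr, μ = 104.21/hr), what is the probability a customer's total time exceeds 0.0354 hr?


W ~ Exponential(μ−λ) for M/M/1.
μ − λ = 104.21 − 41.74 = 62.4700
P(W > t) = e^{−(μ−λ)t} = e^{−2.2114} = 0.109543

Final: 0.109543


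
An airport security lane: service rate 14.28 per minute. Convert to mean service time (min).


Mean service time = 1/μ = 1/14.28 minute = 0.07003 minute
In minutes: 0.07003 × 1 = 0.07003 min

Final: 0.07003 min


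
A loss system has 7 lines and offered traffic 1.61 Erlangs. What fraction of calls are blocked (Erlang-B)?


B(c,a) = (a^c/c!) / Σ_{k=0}^{c} a^k/k!
a^7/7! = 0.005564
Σ terms (k=0..7): 1.00000 + 1.61000 + 1.29605 + 0.69555 + 0.27996 + 0.09015 + 0.02419 + 0.005564 = 5.001454
B = 0.005564/5.001454 = 0.001112

Final: 0.001112


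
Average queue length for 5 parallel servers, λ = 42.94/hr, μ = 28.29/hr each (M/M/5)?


a = λ/μ = 1.5179; ρ = a/5 = 0.3036
P₀ = 0.218810
Lq = P₀·a^c·ρ / (c!·(1−ρ)²) = 0.218810·8.05648·0.3036/(120·0.48501)
= 0.009195

Final: 0.009195


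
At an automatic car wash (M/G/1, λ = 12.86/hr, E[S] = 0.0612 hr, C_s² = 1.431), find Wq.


ρ = λ·E[S] = 12.86·0.0612 = 0.7870
E[S²] = E[S]²(1+C_s²) = 0.0612²·(1+1.431) = 0.009105
Wq = λ·E[S²]/(2(1−ρ)) = 12.86·0.009105/(2·0.2130) = 0.27491 hr

Final: 0.27491 hr


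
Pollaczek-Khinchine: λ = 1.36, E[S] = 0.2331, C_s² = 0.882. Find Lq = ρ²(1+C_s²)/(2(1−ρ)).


ρ = λ·E[S] = 1.36·0.2331 = 0.3170
Lq = ρ²(1+C_s²)/(2(1−ρ)) = 0.1005·(1+0.882)/(2·0.6830)
= 0.1005·1.8820/1.3660 = 0.13847

Final: 0.13847


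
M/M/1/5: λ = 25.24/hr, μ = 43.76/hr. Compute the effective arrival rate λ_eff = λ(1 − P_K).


ρ = 0.5768; P_K = (1−ρ)ρ^5/(1−ρ^6) = 0.028049
λ_eff = λ(1 − P_K) = 25.24·(1 − 0.028049) = 25.24·0.971951 = 24.5320 /hr

Final: 24.5320 /hr


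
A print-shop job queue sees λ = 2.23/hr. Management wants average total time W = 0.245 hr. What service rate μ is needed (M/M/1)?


W = 1/(μ−λ) ⇒ μ − λ = 1/W = 1/0.245 = 4.0816
μ = λ + 1/W = 2.23 + 4.0816 = 6.3116 per hr

Final: 6.3116 /hr


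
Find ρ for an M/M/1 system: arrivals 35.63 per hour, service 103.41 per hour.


ρ = λ/μ = 35.63/103.41 = 0.3446

Final: 0.3446


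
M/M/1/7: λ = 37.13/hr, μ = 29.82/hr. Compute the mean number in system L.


ρ = 37.13/29.82 = 1.2451
L = ρ[1 − (K+1)ρ^K + Kρ^(K+1)] / [(1−ρ)(1−ρ^(K+1))]
Numerator: 1.2451·(1 − 8·4.640034 + 7·5.777480) = 5.381596
Denominator: (-0.2451)·(-4.777480) = 1.171140
L = 5.381596/1.171140 = 4.5952

Final: 4.5952


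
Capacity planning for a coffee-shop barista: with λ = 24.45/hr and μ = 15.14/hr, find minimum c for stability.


Stability requires cμ > λ ⇔ c > λ/μ.
λ/μ = 24.45/15.14 = 1.6149
Minimum integer c = ⌊1.6149⌋ + 1 = 2
Check: 2·15.14 = 30.28 > 24.45, while 1·15.14 = 15.14 ≤ 24.45

Final: 2 servers


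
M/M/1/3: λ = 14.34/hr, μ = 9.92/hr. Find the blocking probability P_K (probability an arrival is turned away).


ρ = λ/μ = 14.34/9.92 = 1.4456
P_K = (1−ρ)ρ^K/(1−ρ^(K+1)) = (-0.4456·3.020734)/(1 − 4.366665)
= -1.345932/-3.366665 = 0.399782

Final: 0.399782


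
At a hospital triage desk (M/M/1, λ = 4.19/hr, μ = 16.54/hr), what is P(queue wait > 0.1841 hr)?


ρ = 4.19/16.54 = 0.2533
P(Wq > t) = ρ·e^{−(μ−λ)t} = 0.2533·e^{−2.2736}
= 0.2533·0.102937 = 0.026077

Final: 0.026077


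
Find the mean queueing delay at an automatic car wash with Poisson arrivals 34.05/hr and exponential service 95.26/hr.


ρ = 34.05/95.26 = 0.3574
Wq = ρ/(μ−λ) = 0.3574/(95.26 − 34.05) = 0.3574/61.21 = 0.005840 hr

Final: 0.005840 hr


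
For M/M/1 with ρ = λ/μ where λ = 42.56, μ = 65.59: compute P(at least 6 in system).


ρ = 42.56/65.59 = 0.6489
P(N ≥ n) = ρ^n = 0.6489^6 = 0.074642

Final: 0.074642


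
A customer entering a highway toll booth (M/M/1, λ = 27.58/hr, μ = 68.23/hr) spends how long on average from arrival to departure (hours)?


W = 1/(μ−λ) = 1/(68.23 − 27.58) = 1/40.65 = 0.02460 hr

Final: 0.02460 hr


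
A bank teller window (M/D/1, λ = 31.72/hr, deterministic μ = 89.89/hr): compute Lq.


ρ = 31.72/89.89 = 0.3529
M/D/1: Lq = ρ²/(2(1−ρ)) = 0.1245/(2·0.6471) = 0.09621

Final: 0.09621


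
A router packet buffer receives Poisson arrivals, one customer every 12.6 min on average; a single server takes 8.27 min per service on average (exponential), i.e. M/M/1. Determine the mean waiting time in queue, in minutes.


λ = 60/12.6 = 4.7619 /hr
μ = 60/8.27 = 7.2551 /hr
ρ = λ/μ = 4.7619/7.2551 = 0.6563
Wq = ρ/(μ−λ) = 0.6563/(7.2551−4.7619) = 0.26325 hr
In minutes: 0.26325·60 = 15.795 min

Final: 15.795 min


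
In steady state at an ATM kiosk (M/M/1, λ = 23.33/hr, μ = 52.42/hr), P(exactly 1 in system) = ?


ρ = 23.33/52.42 = 0.4451
P_n = (1−ρ)·ρ^n = (1 − 0.4451)·0.4451^1 = 0.5549·0.445059 = 0.246982

Final: 0.246982


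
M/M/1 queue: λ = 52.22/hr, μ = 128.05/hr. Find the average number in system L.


ρ = λ/μ = 52.22/128.05 = 0.4078
L = ρ/(1−ρ) = 0.4078/(1 − 0.4078) = 0.4078/0.5922 = 0.6886

Final: 0.6886


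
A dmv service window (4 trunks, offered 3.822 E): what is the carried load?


B(4,3.822) = 0.293220 (Erlang-B)
Carried load = a(1 − B) = 3.822·(1 − 0.293220) = 3.822·0.706780 = 2.7013 E

Final: 2.7013 Erlangs


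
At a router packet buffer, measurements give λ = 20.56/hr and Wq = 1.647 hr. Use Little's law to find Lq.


Lq = λWq = 20.56·1.647 = 33.8623

Final: 33.8623


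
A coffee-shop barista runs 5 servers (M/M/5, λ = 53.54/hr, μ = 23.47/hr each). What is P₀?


a = λ/μ = 53.54/23.47 = 2.2812; ρ = a/c = 0.4562
Σ_{k=0}^{4} a^k/k! (terms k=0..4) = 1.00000 + 2.28121 + 2.60196 + 1.97854 + 1.12837 = 8.99007
Tail: a^5/(5!(1−ρ)) = 61.77694/(120·0.5438) = 0.94676
P₀ = 1/(8.99007 + 0.94676) = 1/9.93683 = 0.100636

Final: 0.100636


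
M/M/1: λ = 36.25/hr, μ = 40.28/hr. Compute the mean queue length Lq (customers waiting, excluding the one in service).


ρ = 36.25/40.28 = 0.9000
Lq = ρ²/(1−ρ) = 0.8099/0.1000 = 8.0951

Final: 8.0951


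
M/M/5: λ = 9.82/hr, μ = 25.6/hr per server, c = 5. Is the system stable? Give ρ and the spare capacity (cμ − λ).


Total capacity cμ = 5·25.6 = 128.00/hr
ρ = λ/(cμ) = 9.82/128.00 = 0.07672
Stable ⇔ ρ < 1: YES
Spare capacity = cμ − λ = 128.00 − 9.82 = 118.18/hr

Final: ρ = 0.07672; stable; margin = 118.18/hr


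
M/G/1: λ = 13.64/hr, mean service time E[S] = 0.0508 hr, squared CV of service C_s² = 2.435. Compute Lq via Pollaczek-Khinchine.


ρ = λ·E[S] = 13.64·0.0508 = 0.6929
Lq = ρ²(1+C_s²)/(2(1−ρ)) = 0.4801·(1+2.435)/(2·0.3071)
= 0.4801·3.4350/0.6142 = 2.68528

Final: 2.68528


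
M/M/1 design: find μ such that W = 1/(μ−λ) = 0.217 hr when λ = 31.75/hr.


W = 1/(μ−λ) ⇒ μ − λ = 1/W = 1/0.217 = 4.6083
μ = λ + 1/W = 31.75 + 4.6083 = 36.3583 per hr

Final: 36.3583 /hr


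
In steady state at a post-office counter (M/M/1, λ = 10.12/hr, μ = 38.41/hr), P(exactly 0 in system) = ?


ρ = 10.12/38.41 = 0.2635
P_n = (1−ρ)·ρ^n = (1 − 0.2635)·0.2635^0 = 0.7365·1.000000 = 0.736527

Final: 0.736527


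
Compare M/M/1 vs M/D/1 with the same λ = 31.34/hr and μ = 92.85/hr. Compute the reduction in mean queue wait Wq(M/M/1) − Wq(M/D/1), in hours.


ρ = 31.34/92.85 = 0.3375
Wq(M/M/1) = ρ/(μ−λ) = 0.3375/61.51 = 0.005487 hr
Wq(M/D/1) = ρ/(2(μ−λ)) = 0.002744 hr
Savings = 0.005487 − 0.002744 = 0.002744 hr

Final: 0.002744 hr
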